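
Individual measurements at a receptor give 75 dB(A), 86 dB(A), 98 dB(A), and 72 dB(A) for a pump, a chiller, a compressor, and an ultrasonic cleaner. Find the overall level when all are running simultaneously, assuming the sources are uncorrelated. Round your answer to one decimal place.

For uncorrelated sources the intensities add, so convert each level to linear form, sum, and take 10·log₁₀ of the total.
Σ 10^(L/10) = 10^(75/10) + 10^(86/10) + 10^(98/10) + 10^(72/10) = 6.755e+09.
L_total = 10·log₁₀(6.755e+09) = 98.30 dB(A).

98.3 dB(A)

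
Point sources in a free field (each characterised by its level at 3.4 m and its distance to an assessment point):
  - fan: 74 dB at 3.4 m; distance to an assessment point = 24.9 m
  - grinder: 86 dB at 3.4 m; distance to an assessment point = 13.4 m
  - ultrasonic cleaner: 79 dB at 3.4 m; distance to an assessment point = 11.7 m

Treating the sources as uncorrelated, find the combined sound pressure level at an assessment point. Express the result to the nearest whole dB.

First find each source's level at the receiver (point-source: −20·log₁₀(r/r_ref)), then combine on an intensity basis.
fan: 74 − 20·log₁₀(24.9/3.4) = 74 − 17.29 = 56.71 dB.
grinder: 86 − 20·log₁₀(13.4/3.4) = 86 − 11.91 = 74.09 dB.
ultrasonic cleaner: 79 − 20·log₁₀(11.7/3.4) = 79 − 10.73 = 68.27 dB.
Σ 10^(L/10) = 3.281e+07 → L_total = 10·log₁₀(3.281e+07) = 75.16 dB.

75 dB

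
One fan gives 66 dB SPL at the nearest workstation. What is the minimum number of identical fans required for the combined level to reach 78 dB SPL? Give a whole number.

16

N identical sources give L₁ + 10·log₁₀ N, so require 10·log₁₀ N ≥ 78 − 66 = 12.0 dB.
N ≥ 10^(12.0/10) = 15.849, so N = 16.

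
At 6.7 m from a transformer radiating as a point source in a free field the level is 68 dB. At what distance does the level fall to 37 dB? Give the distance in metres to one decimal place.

The 31.0 dB drop corresponds to a distance ratio of 10^(31.0/20) for a point source.
r₂ = 6.7·10^((68−37)/20) = 6.7·10^(31.0/20) = 237.72 m.

237.7 m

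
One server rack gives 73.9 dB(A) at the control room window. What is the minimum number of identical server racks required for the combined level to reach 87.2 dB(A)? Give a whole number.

22

Need L₁ + 10·log₁₀ N ≥ 87.2, i.e. log₁₀ N ≥ 1.33.
N ≥ 10^(13.3/10) = 21.380, so N = 22.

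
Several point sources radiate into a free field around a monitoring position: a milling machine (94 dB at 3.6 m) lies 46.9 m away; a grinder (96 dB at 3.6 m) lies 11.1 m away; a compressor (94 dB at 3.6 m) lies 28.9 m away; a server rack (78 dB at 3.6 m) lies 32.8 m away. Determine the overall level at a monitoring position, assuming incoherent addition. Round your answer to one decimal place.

First find each source's level at the receiver (point-source: −20·log₁₀(r/r_ref)), then combine on an intensity basis.
milling machine: 94 − 20·log₁₀(46.9/3.6) = 94 − 22.30 = 71.70 dB.
grinder: 96 − 20·log₁₀(11.1/3.6) = 96 − 9.78 = 86.22 dB.
compressor: 94 − 20·log₁₀(28.9/3.6) = 94 − 18.09 = 75.91 dB.
server rack: 78 − 20·log₁₀(32.8/3.6) = 78 − 19.19 = 58.81 dB.
Σ 10^(L/10) = 4.733e+08 → L_total = 10·log₁₀(4.733e+08) = 86.75 dB.

86.8 dB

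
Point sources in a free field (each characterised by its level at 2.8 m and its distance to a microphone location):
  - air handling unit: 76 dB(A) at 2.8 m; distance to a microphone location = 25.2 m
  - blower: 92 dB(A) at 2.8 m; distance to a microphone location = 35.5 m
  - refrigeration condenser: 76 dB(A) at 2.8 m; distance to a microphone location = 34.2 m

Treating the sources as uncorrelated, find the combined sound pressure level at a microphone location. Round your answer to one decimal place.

Apply inverse-square spreading to bring every level to the receiver, then sum 10^(L/10).
air handling unit: 76 − 20·log₁₀(25.2/2.8) = 76 − 19.08 = 56.92 dB(A).
blower: 92 − 20·log₁₀(35.5/2.8) = 92 − 22.06 = 69.94 dB(A).
refrigeration condenser: 76 − 20·log₁₀(34.2/2.8) = 76 − 21.74 = 54.26 dB(A).
Σ 10^(L/10) = 1.062e+07 → L_total = 10·log₁₀(1.062e+07) = 70.26 dB(A).

70.3 dB(A)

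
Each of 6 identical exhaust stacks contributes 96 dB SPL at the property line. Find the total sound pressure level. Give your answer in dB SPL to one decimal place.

L_total = L₁ + 10·log₁₀ N for N identical incoherent sources.
L_total = 96 + 10·log₁₀(6) = 96 + 7.782 = 103.78 dB SPL.

103.8 dB SPL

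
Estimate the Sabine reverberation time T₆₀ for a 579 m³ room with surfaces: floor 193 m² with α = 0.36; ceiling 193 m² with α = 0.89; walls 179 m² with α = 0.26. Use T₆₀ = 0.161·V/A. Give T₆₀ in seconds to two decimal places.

0.32 s

Summing Sᵢαᵢ: 193·0.36 + 193·0.89 + 179·0.26 = 287.79 m².
T₆₀ = 0.161·V/A = 0.161·579/287.79 = 0.324 s.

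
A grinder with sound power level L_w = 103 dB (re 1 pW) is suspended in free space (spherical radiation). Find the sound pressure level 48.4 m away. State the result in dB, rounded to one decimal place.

58.3 dB

The power spreads over a sphere of area 4π·r², so L_p = L_w − 10·log₁₀(4π·r²).
4π·r² = 2.944e+04 m², 10·log₁₀ of that is 44.689 dB.
L_p = 103 − 44.689 = 58.31 dB.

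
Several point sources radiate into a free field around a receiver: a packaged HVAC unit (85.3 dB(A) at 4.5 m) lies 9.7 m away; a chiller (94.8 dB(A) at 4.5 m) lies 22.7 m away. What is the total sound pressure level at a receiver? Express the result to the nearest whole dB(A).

Apply inverse-square spreading to bring every level to the receiver, then sum 10^(L/10).
packaged HVAC unit: 85.3 − 20·log₁₀(9.7/4.5) = 85.3 − 6.67 = 78.63 dB(A).
chiller: 94.8 − 20·log₁₀(22.7/4.5) = 94.8 − 14.06 = 80.74 dB(A).
Σ 10^(L/10) = 1.916e+08 → L_total = 10·log₁₀(1.916e+08) = 82.82 dB(A).

83 dB(A)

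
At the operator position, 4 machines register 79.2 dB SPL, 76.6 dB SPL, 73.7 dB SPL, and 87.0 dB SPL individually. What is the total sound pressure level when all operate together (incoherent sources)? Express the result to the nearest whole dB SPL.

For uncorrelated sources the intensities add, so convert each level to linear form, sum, and take 10·log₁₀ of the total.
Σ 10^(L/10) = 10^(79.2/10) + 10^(76.6/10) + 10^(73.7/10) + 10^(87.0/10) = 6.535e+08.
L_total = 10·log₁₀(6.535e+08) = 88.15 dB SPL.

88 dB SPL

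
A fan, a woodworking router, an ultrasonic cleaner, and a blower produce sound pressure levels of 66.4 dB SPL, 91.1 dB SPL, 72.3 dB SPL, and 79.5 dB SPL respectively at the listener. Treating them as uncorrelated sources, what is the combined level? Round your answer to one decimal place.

Incoherent sources combine by intensity addition: L_total = 10·log₁₀(Σ 10^(L_i/10)).
Σ 10^(L/10) = 10^(66.4/10) + 10^(91.1/10) + 10^(72.3/10) + 10^(79.5/10) = 1.399e+09.
L_total = 10·log₁₀(1.399e+09) = 91.46 dB SPL.

91.5 dB SPL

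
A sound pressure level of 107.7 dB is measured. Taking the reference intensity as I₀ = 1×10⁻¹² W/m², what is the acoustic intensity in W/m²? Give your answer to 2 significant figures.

0.059 W/m²

I = I₀·10^(L/10) = 10⁻¹² × 10^(107.7/10) = 10^(-1.230).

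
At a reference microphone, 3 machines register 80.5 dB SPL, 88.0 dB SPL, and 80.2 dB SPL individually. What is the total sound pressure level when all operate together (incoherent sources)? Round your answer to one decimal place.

89.3 dB SPL

Incoherent sources combine by intensity addition: L_total = 10·log₁₀(Σ 10^(L_i/10)).
Σ 10^(L/10) = 10^(80.5/10) + 10^(88.0/10) + 10^(80.2/10) = 8.479e+08.
L_total = 10·log₁₀(8.479e+08) = 89.28 dB SPL.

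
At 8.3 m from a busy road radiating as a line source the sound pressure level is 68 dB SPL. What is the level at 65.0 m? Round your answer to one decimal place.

59.1 dB SPL

Line-source attenuation: ΔL = 10·log₁₀(r₂/r₁) = 10·log₁₀(65.0/8.3) = 8.938 dB.
L₂ = 68 − 10·log₁₀(65.0/8.3) = 68 − 8.938 = 59.06 dB SPL.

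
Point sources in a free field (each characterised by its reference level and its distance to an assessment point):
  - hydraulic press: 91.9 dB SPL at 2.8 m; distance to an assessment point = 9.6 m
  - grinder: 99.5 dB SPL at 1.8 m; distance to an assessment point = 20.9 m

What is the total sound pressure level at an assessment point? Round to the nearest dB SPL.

83 dB SPL

First find each source's level at the receiver (point-source: −20·log₁₀(r/r_ref)), then combine on an intensity basis.
hydraulic press: 91.9 − 20·log₁₀(9.6/2.8) = 91.9 − 10.70 = 81.20 dB SPL.
grinder: 99.5 − 20·log₁₀(20.9/1.8) = 99.5 − 21.30 = 78.20 dB SPL.
Σ 10^(L/10) = 1.979e+08 → L_total = 10·log₁₀(1.979e+08) = 82.96 dB SPL.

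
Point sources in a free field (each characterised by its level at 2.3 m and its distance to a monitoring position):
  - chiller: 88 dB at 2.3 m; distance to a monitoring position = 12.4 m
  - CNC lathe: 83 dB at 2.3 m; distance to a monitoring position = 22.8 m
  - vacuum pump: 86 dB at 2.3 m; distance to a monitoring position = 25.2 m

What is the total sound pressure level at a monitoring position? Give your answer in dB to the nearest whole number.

74 dB

First find each source's level at the receiver (point-source: −20·log₁₀(r/r_ref)), then combine on an intensity basis.
chiller: 88 − 20·log₁₀(12.4/2.3) = 88 − 14.63 = 73.37 dB.
CNC lathe: 83 − 20·log₁₀(22.8/2.3) = 83 − 19.92 = 63.08 dB.
vacuum pump: 86 − 20·log₁₀(25.2/2.3) = 86 − 20.79 = 65.21 dB.
Σ 10^(L/10) = 2.705e+07 → L_total = 10·log₁₀(2.705e+07) = 74.32 dB.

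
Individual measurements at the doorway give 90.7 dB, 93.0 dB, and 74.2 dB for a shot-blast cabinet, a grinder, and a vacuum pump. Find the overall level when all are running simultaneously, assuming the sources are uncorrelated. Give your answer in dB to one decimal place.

95.0 dB

For uncorrelated sources the intensities add, so convert each level to linear form, sum, and take 10·log₁₀ of the total.
Σ 10^(L/10) = 10^(90.7/10) + 10^(93.0/10) + 10^(74.2/10) = 3.196e+09.
L_total = 10·log₁₀(3.196e+09) = 95.05 dB.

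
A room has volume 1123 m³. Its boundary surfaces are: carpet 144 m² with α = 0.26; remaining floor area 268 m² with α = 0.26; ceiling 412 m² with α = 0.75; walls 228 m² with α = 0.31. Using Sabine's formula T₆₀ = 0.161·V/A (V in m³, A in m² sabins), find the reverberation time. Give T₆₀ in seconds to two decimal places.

0.37 s

Total absorption A = 144·0.26 + 268·0.26 + 412·0.75 + 228·0.31 = 486.80 m² sabins.
T₆₀ = 0.161 × 1123 / 486.80 = 0.371 s.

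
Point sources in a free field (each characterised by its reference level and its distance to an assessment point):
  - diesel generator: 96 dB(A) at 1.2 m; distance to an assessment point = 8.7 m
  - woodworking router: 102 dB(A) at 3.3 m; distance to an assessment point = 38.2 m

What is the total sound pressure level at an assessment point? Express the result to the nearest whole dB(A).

Propagate each source to the receiver with L = L_ref − 20·log₁₀(r/r_ref), then add intensities.
diesel generator: 96 − 20·log₁₀(8.7/1.2) = 96 − 17.21 = 78.79 dB(A).
woodworking router: 102 − 20·log₁₀(38.2/3.3) = 102 − 21.27 = 80.73 dB(A).
Σ 10^(L/10) = 1.940e+08 → L_total = 10·log₁₀(1.940e+08) = 82.88 dB(A).

83 dB(A)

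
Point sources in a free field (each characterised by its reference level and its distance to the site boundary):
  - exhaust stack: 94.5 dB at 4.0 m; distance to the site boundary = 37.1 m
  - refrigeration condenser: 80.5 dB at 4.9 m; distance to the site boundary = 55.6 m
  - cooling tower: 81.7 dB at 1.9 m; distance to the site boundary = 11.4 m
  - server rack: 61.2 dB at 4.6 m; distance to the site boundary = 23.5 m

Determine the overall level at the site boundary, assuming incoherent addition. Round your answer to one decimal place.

First find each source's level at the receiver (point-source: −20·log₁₀(r/r_ref)), then combine on an intensity basis.
exhaust stack: 94.5 − 20·log₁₀(37.1/4.0) = 94.5 − 19.35 = 75.15 dB.
refrigeration condenser: 80.5 − 20·log₁₀(55.6/4.9) = 80.5 − 21.10 = 59.40 dB.
cooling tower: 81.7 − 20·log₁₀(11.4/1.9) = 81.7 − 15.56 = 66.14 dB.
server rack: 61.2 − 20·log₁₀(23.5/4.6) = 61.2 − 14.17 = 47.03 dB.
Σ 10^(L/10) = 3.779e+07 → L_total = 10·log₁₀(3.779e+07) = 75.77 dB.

75.8 dB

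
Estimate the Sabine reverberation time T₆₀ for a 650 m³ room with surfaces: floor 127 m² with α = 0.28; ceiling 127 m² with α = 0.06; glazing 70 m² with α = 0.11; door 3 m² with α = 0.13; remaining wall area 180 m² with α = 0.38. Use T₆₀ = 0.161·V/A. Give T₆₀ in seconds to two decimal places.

0.87 s

A = Σ Sᵢαᵢ = 127·0.28 + 127·0.06 + 70·0.11 + 3·0.13 + 180·0.38 = 119.67 m².
T₆₀ = 0.161·V/A = 0.161·650/119.67 = 0.874 s.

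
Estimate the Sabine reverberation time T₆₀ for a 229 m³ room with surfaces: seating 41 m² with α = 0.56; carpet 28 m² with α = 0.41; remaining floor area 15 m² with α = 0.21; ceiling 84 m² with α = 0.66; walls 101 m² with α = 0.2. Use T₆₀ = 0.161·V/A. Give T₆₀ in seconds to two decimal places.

0.33 s

A = Σ Sᵢαᵢ = 41·0.56 + 28·0.41 + 15·0.21 + 84·0.66 + 101·0.2 = 113.23 m².
T₆₀ = 0.161·V/A = 0.161·229/113.23 = 0.326 s.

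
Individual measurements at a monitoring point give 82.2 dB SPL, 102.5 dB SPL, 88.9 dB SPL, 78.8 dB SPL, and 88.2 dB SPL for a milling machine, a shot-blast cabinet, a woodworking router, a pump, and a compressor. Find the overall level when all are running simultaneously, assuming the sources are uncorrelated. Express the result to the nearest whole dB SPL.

103 dB SPL

For uncorrelated sources the intensities add, so convert each level to linear form, sum, and take 10·log₁₀ of the total.
Σ 10^(L/10) = 10^(82.2/10) + 10^(102.5/10) + 10^(88.9/10) + 10^(78.8/10) + 10^(88.2/10) = 1.946e+10.
L_total = 10·log₁₀(1.946e+10) = 102.89 dB SPL.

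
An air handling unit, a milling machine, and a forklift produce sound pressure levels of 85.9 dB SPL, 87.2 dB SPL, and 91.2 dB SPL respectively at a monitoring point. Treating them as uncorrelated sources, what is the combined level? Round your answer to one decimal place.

93.5 dB SPL

Incoherent sources combine by intensity addition: L_total = 10·log₁₀(Σ 10^(L_i/10)).
Σ 10^(L/10) = 10^(85.9/10) + 10^(87.2/10) + 10^(91.2/10) = 2.232e+09.
L_total = 10·log₁₀(2.232e+09) = 93.49 dB SPL.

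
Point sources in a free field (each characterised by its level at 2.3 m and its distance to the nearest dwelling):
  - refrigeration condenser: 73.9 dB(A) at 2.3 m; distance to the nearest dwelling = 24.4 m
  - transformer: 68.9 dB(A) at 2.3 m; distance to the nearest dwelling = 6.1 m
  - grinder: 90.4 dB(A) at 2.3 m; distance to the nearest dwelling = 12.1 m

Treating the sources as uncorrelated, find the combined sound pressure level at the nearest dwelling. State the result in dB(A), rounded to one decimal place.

Apply inverse-square spreading to bring every level to the receiver, then sum 10^(L/10).
refrigeration condenser: 73.9 − 20·log₁₀(24.4/2.3) = 73.9 − 20.51 = 53.39 dB(A).
transformer: 68.9 − 20·log₁₀(6.1/2.3) = 68.9 − 8.47 = 60.43 dB(A).
grinder: 90.4 − 20·log₁₀(12.1/2.3) = 90.4 − 14.42 = 75.98 dB(A).
Σ 10^(L/10) = 4.094e+07 → L_total = 10·log₁₀(4.094e+07) = 76.12 dB(A).

76.1 dB(A)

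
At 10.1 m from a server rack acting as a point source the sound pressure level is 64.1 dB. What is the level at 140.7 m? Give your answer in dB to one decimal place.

For a point source, L₂ = L₁ − 20·log₁₀(r₂/r₁).
L₂ = 64.1 − 20·log₁₀(140.7/10.1) = 64.1 − 22.879 = 41.22 dB.

41.2 dB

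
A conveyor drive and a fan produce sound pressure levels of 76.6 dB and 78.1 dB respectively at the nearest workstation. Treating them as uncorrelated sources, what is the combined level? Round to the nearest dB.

80 dB

Incoherent sources combine by intensity addition: L_total = 10·log₁₀(Σ 10^(L_i/10)).
Σ 10^(L/10) = 10^(76.6/10) + 10^(78.1/10) = 1.103e+08.
L_total = 10·log₁₀(1.103e+08) = 80.42 dB.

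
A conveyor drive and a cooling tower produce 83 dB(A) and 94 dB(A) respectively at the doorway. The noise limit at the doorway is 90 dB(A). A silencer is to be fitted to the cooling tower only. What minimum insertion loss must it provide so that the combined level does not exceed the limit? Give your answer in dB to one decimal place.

5.0 dB

Everything except the cooling tower sums to 10^(83/10) = 1.995e+08 in linear terms, 83.00 dB(A).
The limit corresponds to 10^(90/10) = 1.000e+09; subtracting the fixed part leaves 8.005e+08 for the cooling tower, i.e. 89.03 dB(A).
Required insertion loss = 94 − 89.03 = 4.97 dB.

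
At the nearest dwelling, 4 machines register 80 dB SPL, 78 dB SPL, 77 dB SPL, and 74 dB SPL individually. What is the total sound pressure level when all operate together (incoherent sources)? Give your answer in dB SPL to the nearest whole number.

For uncorrelated sources the intensities add, so convert each level to linear form, sum, and take 10·log₁₀ of the total.
Σ 10^(L/10) = 10^(80/10) + 10^(78/10) + 10^(77/10) + 10^(74/10) = 2.383e+08.
L_total = 10·log₁₀(2.383e+08) = 83.77 dB SPL.

84 dB SPL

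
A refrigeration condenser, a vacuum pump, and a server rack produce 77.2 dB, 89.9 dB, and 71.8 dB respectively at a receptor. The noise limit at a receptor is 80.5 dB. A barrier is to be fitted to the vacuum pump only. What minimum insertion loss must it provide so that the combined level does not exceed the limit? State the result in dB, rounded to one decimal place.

13.4 dB

Everything except the vacuum pump sums to 10^(77.2/10) + 10^(71.8/10) = 6.762e+07 in linear terms, 78.30 dB.
To meet 80.5 dB overall, the treated vacuum pump may contribute at most 10^(80.5/10) − 6.762e+07 = 4.459e+07, i.e. 76.49 dB.
Required insertion loss = 89.9 − 76.49 = 13.41 dB.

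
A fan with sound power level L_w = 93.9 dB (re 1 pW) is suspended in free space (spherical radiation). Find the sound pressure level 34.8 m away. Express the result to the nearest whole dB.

52 dB

The power spreads over a sphere of area 4π·r², so L_p = L_w − 10·log₁₀(4π·r²).
4π·r² = 1.522e+04 m², 10·log₁₀ of that is 41.824 dB.
L_p = 93.9 − 41.824 = 52.08 dB.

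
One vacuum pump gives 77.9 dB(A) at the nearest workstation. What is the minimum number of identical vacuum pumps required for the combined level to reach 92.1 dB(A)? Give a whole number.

27

Need L₁ + 10·log₁₀ N ≥ 92.1, i.e. log₁₀ N ≥ 1.42.
N ≥ 10^(14.2/10) = 26.303, so N = 27.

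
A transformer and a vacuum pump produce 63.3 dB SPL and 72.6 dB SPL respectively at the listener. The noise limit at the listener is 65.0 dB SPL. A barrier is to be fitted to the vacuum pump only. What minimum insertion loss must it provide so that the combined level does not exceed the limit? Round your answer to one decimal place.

12.5 dB

Everything except the vacuum pump sums to 10^(63.3/10) = 2.138e+06 in linear terms, 63.30 dB SPL.
The limit corresponds to 10^(65.0/10) = 3.162e+06; subtracting the fixed part leaves 1.024e+06 for the vacuum pump, i.e. 60.10 dB SPL.
So the vacuum pump must be reduced from 72.6 to 60.10 dB SPL: IL = 12.50 dB.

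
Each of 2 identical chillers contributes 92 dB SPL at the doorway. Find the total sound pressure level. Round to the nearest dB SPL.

With 2 equal, uncorrelated contributions the intensity is 2× that of one unit, giving a rise of 10·log₁₀ 2.
L_total = 92 + 10·log₁₀(2) = 92 + 3.010 = 95.01 dB SPL.

95 dB SPL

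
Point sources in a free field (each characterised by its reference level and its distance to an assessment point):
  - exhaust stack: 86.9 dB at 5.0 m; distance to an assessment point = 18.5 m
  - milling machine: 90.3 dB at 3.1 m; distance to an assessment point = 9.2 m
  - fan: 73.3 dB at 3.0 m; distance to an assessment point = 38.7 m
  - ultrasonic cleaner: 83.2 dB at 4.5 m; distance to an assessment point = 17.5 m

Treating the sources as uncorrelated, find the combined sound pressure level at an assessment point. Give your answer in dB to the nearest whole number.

82 dB

Propagate each source to the receiver with L = L_ref − 20·log₁₀(r/r_ref), then add intensities.
exhaust stack: 86.9 − 20·log₁₀(18.5/5.0) = 86.9 − 11.36 = 75.54 dB.
milling machine: 90.3 − 20·log₁₀(9.2/3.1) = 90.3 − 9.45 = 80.85 dB.
fan: 73.3 − 20·log₁₀(38.7/3.0) = 73.3 − 22.21 = 51.09 dB.
ultrasonic cleaner: 83.2 − 20·log₁₀(17.5/4.5) = 83.2 − 11.80 = 71.40 dB.
Σ 10^(L/10) = 1.714e+08 → L_total = 10·log₁₀(1.714e+08) = 82.34 dB.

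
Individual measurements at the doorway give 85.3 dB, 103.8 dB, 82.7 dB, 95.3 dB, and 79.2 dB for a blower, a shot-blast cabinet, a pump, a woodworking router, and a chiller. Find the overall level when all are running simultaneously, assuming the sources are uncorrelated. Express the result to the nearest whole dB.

104 dB

For uncorrelated sources the intensities add, so convert each level to linear form, sum, and take 10·log₁₀ of the total.
Σ 10^(L/10) = 10^(85.3/10) + 10^(103.8/10) + 10^(82.7/10) + 10^(95.3/10) + 10^(79.2/10) = 2.798e+10.
L_total = 10·log₁₀(2.798e+10) = 104.47 dB.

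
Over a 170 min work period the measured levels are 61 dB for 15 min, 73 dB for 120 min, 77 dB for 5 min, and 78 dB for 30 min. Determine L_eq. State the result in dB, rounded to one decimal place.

74.3 dB

The energy average is taken in the linear domain: L_eq = 10·log₁₀[(Σ tᵢ·10^(Lᵢ/10))/T], T = 170 min.
Σ tᵢ·10^(Lᵢ/10) = 15·10^(61/10) + 120·10^(73/10) + 5·10^(77/10) + 30·10^(78/10) = 4.557e+09.
L_eq = 10·log₁₀(4.557e+09/170) = 74.28 dB.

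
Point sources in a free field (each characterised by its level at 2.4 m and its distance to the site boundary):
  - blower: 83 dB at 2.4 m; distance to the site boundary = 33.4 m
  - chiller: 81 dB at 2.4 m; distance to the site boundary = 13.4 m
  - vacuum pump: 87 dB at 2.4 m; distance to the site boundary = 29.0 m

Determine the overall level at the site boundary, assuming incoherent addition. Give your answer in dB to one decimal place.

69.3 dB

Propagate each source to the receiver with L = L_ref − 20·log₁₀(r/r_ref), then add intensities.
blower: 83 − 20·log₁₀(33.4/2.4) = 83 − 22.87 = 60.13 dB.
chiller: 81 − 20·log₁₀(13.4/2.4) = 81 − 14.94 = 66.06 dB.
vacuum pump: 87 − 20·log₁₀(29.0/2.4) = 87 − 21.64 = 65.36 dB.
Σ 10^(L/10) = 8.501e+06 → L_total = 10·log₁₀(8.501e+06) = 69.29 dB.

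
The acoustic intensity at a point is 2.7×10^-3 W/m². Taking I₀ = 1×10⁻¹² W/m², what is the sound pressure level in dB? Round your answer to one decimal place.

I/I₀ = 2.7×10^-3/10⁻¹² = 2.7×10^9, and L = 10·log₁₀(I/I₀).
L = 10·(0.4314 + 9) = 94.31 dB.

94.3 dB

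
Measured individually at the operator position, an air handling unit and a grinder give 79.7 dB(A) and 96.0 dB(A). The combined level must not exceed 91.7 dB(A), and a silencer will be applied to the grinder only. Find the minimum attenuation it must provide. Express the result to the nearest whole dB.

Fixed contribution from the other source: Σ 10^(L/10) = 10^(79.7/10) = 9.333e+07 (79.70 dB(A)).
The limit corresponds to 10^(91.7/10) = 1.479e+09; subtracting the fixed part leaves 1.386e+09 for the grinder, i.e. 91.42 dB(A).
Required insertion loss = 96.0 − 91.42 = 4.58 dB.

5 dB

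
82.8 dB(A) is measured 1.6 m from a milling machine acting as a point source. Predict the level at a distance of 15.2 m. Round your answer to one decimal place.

Point-source attenuation: ΔL = 20·log₁₀(r₂/r₁) = 20·log₁₀(15.2/1.6) = 19.554 dB.
L₂ = 82.8 − 20·log₁₀(15.2/1.6) = 82.8 − 19.554 = 63.25 dB(A).

63.2 dB(A)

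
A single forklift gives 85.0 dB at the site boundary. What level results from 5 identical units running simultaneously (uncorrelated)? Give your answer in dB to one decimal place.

92.0 dB

L_total = L₁ + 10·log₁₀ N for N identical incoherent sources.
L_total = 85.0 + 10·log₁₀(5) = 85.0 + 6.990 = 91.99 dB.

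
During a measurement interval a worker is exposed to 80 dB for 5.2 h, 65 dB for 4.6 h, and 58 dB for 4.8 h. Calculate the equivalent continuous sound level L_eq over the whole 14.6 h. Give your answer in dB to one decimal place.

Weight each interval's intensity by its duration and average over T = 14.6 h:
Σ tᵢ·10^(Lᵢ/10) = 5.2·10^(80/10) + 4.6·10^(65/10) + 4.8·10^(58/10) = 5.376e+08.
L_eq = 10·log₁₀(5.376e+08/14.6) = 75.66 dB.

75.7 dB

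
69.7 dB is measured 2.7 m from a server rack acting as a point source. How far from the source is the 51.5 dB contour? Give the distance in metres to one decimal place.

Point-source spreading drops the level by 20·log₁₀(r₂/r₁); inverting, r₂/r₁ = 10^(ΔL/20).
r₂ = 2.7·10^((69.7−51.5)/20) = 2.7·10^(18.2/20) = 21.95 m.

21.9 m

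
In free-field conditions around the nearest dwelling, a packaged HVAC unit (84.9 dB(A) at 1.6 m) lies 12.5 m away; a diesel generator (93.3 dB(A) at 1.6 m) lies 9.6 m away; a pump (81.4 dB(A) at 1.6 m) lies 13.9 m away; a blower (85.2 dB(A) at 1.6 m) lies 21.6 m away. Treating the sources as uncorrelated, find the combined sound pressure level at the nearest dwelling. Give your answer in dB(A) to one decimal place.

78.3 dB(A)

Apply inverse-square spreading to bring every level to the receiver, then sum 10^(L/10).
packaged HVAC unit: 84.9 − 20·log₁₀(12.5/1.6) = 84.9 − 17.86 = 67.04 dB(A).
diesel generator: 93.3 − 20·log₁₀(9.6/1.6) = 93.3 − 15.56 = 77.74 dB(A).
pump: 81.4 − 20·log₁₀(13.9/1.6) = 81.4 − 18.78 = 62.62 dB(A).
blower: 85.2 − 20·log₁₀(21.6/1.6) = 85.2 − 22.61 = 62.59 dB(A).
Σ 10^(L/10) = 6.810e+07 → L_total = 10·log₁₀(6.810e+07) = 78.33 dB(A).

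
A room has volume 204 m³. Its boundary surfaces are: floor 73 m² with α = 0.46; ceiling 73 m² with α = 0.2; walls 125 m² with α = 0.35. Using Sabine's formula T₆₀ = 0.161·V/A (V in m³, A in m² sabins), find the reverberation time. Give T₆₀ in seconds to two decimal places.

Summing Sᵢαᵢ: 73·0.46 + 73·0.2 + 125·0.35 = 91.93 m².
T₆₀ = 0.161·V/A = 0.161·204/91.93 = 0.357 s.

0.36 s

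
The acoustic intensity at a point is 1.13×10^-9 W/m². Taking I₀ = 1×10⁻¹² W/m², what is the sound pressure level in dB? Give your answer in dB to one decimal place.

L = 10·log₁₀(I/I₀) = 10·log₁₀(1.13×10^-9/10⁻¹²) = 10·log₁₀(1.13×10^3).
L = 10·(0.0531 + 3) = 30.53 dB.

30.5 dB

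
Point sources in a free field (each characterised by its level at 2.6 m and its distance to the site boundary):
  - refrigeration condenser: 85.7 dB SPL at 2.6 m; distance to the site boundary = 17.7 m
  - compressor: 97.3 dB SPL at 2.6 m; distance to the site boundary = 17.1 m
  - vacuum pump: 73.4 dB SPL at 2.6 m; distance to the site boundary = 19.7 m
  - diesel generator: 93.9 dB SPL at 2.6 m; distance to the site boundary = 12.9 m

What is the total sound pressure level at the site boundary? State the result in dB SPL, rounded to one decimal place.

83.7 dB SPL

Propagate each source to the receiver with L = L_ref − 20·log₁₀(r/r_ref), then add intensities.
refrigeration condenser: 85.7 − 20·log₁₀(17.7/2.6) = 85.7 − 16.66 = 69.04 dB SPL.
compressor: 97.3 − 20·log₁₀(17.1/2.6) = 97.3 − 16.36 = 80.94 dB SPL.
vacuum pump: 73.4 − 20·log₁₀(19.7/2.6) = 73.4 − 17.59 = 55.81 dB SPL.
diesel generator: 93.9 − 20·log₁₀(12.9/2.6) = 93.9 − 13.91 = 79.99 dB SPL.
Σ 10^(L/10) = 2.323e+08 → L_total = 10·log₁₀(2.323e+08) = 83.66 dB SPL.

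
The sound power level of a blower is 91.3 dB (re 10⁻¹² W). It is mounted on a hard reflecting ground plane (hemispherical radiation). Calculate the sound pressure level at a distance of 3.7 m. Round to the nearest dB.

The power spreads over a hemisphere of area 2π·r², so L_p = L_w − 10·log₁₀(2π·r²).
2π·r² = 86.02 m², 10·log₁₀ of that is 19.346 dB.
L_p = 91.3 − 19.346 = 71.95 dB.

72 dB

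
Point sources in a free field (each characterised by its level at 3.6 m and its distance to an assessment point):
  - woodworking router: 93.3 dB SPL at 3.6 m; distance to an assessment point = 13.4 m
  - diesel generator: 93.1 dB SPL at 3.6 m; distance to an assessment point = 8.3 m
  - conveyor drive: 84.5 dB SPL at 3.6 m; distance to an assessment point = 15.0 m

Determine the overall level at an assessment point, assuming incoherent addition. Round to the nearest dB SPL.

Propagate each source to the receiver with L = L_ref − 20·log₁₀(r/r_ref), then add intensities.
woodworking router: 93.3 − 20·log₁₀(13.4/3.6) = 93.3 − 11.42 = 81.88 dB SPL.
diesel generator: 93.1 − 20·log₁₀(8.3/3.6) = 93.1 − 7.26 = 85.84 dB SPL.
conveyor drive: 84.5 − 20·log₁₀(15.0/3.6) = 84.5 − 12.40 = 72.10 dB SPL.
Σ 10^(L/10) = 5.546e+08 → L_total = 10·log₁₀(5.546e+08) = 87.44 dB SPL.

87 dB SPL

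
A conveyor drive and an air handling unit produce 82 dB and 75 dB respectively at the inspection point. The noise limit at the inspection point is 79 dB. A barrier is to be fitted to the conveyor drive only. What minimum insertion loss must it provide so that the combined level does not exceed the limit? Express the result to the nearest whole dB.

The untreated sources together contribute 10^(75/10) = 3.162e+07, i.e. 75.00 dB.
To meet 79 dB overall, the treated conveyor drive may contribute at most 10^(79/10) − 3.162e+07 = 4.781e+07, i.e. 76.80 dB.
Required insertion loss = 82 − 76.80 = 5.20 dB.

5 dB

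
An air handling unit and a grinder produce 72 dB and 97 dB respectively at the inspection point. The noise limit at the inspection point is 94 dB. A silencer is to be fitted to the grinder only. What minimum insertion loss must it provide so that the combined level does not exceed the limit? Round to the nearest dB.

Everything except the grinder sums to 10^(72/10) = 1.585e+07 in linear terms, 72.00 dB.
To meet 94 dB overall, the treated grinder may contribute at most 10^(94/10) − 1.585e+07 = 2.496e+09, i.e. 93.97 dB.
Required insertion loss = 97 − 93.97 = 3.03 dB.

3 dB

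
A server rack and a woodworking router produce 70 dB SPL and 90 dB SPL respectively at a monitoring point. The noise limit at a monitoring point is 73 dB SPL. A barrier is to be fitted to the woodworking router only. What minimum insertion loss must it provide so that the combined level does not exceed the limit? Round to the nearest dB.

The untreated sources together contribute 10^(70/10) = 1.000e+07, i.e. 70.00 dB SPL.
To meet 73 dB SPL overall, the treated woodworking router may contribute at most 10^(73/10) − 1.000e+07 = 9.953e+06, i.e. 69.98 dB SPL.
Required insertion loss = 90 − 69.98 = 20.02 dB.

20 dB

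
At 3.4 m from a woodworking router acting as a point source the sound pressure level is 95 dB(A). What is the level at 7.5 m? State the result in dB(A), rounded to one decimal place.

For a point source, L₂ = L₁ − 20·log₁₀(r₂/r₁).
L₂ = 95 − 20·log₁₀(7.5/3.4) = 95 − 6.872 = 88.13 dB(A).

88.1 dB(A)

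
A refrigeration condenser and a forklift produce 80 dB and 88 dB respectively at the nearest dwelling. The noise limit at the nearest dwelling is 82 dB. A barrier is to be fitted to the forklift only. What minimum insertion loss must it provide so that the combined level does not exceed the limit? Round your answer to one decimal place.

Everything except the forklift sums to 10^(80/10) = 1.000e+08 in linear terms, 80.00 dB.
The limit corresponds to 10^(82/10) = 1.585e+08; subtracting the fixed part leaves 5.849e+07 for the forklift, i.e. 77.67 dB.
So the forklift must be reduced from 88 to 77.67 dB: IL = 10.33 dB.

10.3 dB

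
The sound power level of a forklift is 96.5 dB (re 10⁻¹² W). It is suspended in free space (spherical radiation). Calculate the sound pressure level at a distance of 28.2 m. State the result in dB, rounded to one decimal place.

Free-field spherical radiation: L_p = L_w − 10·log₁₀(4π·r²), r = 28.2 m.
4π·r² = 9993 m², 10·log₁₀ of that is 39.997 dB.
L_p = 96.5 − 39.997 = 56.50 dB.

56.5 dB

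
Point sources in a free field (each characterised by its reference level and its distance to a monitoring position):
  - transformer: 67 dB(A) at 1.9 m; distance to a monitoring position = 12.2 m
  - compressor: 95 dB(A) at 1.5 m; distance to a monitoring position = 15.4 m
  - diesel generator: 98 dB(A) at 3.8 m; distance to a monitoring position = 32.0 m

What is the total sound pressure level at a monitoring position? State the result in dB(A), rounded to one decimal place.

80.8 dB(A)

First find each source's level at the receiver (point-source: −20·log₁₀(r/r_ref)), then combine on an intensity basis.
transformer: 67 − 20·log₁₀(12.2/1.9) = 67 − 16.15 = 50.85 dB(A).
compressor: 95 − 20·log₁₀(15.4/1.5) = 95 − 20.23 = 74.77 dB(A).
diesel generator: 98 − 20·log₁₀(32.0/3.8) = 98 − 18.51 = 79.49 dB(A).
Σ 10^(L/10) = 1.191e+08 → L_total = 10·log₁₀(1.191e+08) = 80.76 dB(A).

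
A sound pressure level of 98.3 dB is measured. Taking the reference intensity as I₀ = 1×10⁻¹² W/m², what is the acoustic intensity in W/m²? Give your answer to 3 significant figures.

L = 10·log₁₀(I/I₀) ⇒ I = I₀·10^(L/10) = 10⁻¹² × 10^9.83.

0.00676 W/m²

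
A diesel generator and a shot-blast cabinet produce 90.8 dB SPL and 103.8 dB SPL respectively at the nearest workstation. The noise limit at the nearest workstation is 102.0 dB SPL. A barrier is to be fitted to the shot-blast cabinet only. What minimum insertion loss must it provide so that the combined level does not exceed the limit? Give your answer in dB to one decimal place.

2.1 dB

Everything except the shot-blast cabinet sums to 10^(90.8/10) = 1.202e+09 in linear terms, 90.80 dB SPL.
The limit corresponds to 10^(102.0/10) = 1.585e+10; subtracting the fixed part leaves 1.465e+10 for the shot-blast cabinet, i.e. 101.66 dB SPL.
Required insertion loss = 103.8 − 101.66 = 2.14 dB.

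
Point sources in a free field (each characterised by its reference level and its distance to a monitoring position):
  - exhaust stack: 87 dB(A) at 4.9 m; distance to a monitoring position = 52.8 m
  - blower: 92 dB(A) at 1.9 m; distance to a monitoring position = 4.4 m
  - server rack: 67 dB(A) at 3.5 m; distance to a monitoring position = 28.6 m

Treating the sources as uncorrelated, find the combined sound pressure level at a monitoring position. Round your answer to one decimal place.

First find each source's level at the receiver (point-source: −20·log₁₀(r/r_ref)), then combine on an intensity basis.
exhaust stack: 87 − 20·log₁₀(52.8/4.9) = 87 − 20.65 = 66.35 dB(A).
blower: 92 − 20·log₁₀(4.4/1.9) = 92 − 7.29 = 84.71 dB(A).
server rack: 67 − 20·log₁₀(28.6/3.5) = 67 − 18.25 = 48.75 dB(A).
Σ 10^(L/10) = 2.999e+08 → L_total = 10·log₁₀(2.999e+08) = 84.77 dB(A).

84.8 dB(A)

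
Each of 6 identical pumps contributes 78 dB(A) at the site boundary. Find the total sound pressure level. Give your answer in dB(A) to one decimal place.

85.8 dB(A)

N identical incoherent sources raise the level by 10·log₁₀ N.
L_total = 78 + 10·log₁₀(6) = 78 + 7.782 = 85.78 dB(A).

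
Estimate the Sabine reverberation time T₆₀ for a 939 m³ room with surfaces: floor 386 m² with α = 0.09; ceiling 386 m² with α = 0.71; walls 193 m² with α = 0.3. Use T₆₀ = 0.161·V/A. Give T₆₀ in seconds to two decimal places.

A = Σ Sᵢαᵢ = 386·0.09 + 386·0.71 + 193·0.3 = 366.70 m².
T₆₀ = 0.161·V/A = 0.161·939/366.70 = 0.412 s.

0.41 s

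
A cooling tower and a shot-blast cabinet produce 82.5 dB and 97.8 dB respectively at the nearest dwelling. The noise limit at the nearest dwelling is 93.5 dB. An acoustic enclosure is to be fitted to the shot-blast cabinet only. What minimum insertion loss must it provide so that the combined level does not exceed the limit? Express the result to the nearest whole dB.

Everything except the shot-blast cabinet sums to 10^(82.5/10) = 1.778e+08 in linear terms, 82.50 dB.
To meet 93.5 dB overall, the treated shot-blast cabinet may contribute at most 10^(93.5/10) − 1.778e+08 = 2.061e+09, i.e. 93.14 dB.
Required insertion loss = 97.8 − 93.14 = 4.66 dB.

5 dB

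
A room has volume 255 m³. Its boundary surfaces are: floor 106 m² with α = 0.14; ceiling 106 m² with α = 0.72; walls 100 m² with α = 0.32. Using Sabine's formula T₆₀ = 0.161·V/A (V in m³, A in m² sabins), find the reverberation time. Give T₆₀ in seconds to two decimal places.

0.33 s

Total absorption A = 106·0.14 + 106·0.72 + 100·0.32 = 123.16 m² sabins.
T₆₀ = 0.161·V/A = 0.161·255/123.16 = 0.333 s.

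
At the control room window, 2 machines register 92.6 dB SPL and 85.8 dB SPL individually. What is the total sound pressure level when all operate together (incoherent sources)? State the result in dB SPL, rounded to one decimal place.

93.4 dB SPL

Incoherent sources combine by intensity addition: L_total = 10·log₁₀(Σ 10^(L_i/10)).
Σ 10^(L/10) = 10^(92.6/10) + 10^(85.8/10) = 2.200e+09.
L_total = 10·log₁₀(2.200e+09) = 93.42 dB SPL.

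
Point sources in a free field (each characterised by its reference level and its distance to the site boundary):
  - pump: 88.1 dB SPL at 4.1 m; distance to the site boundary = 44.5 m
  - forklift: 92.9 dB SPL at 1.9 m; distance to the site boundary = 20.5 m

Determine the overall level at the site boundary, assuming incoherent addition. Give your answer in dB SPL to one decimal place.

73.5 dB SPL

Propagate each source to the receiver with L = L_ref − 20·log₁₀(r/r_ref), then add intensities.
pump: 88.1 − 20·log₁₀(44.5/4.1) = 88.1 − 20.71 = 67.39 dB SPL.
forklift: 92.9 − 20·log₁₀(20.5/1.9) = 92.9 − 20.66 = 72.24 dB SPL.
Σ 10^(L/10) = 2.223e+07 → L_total = 10·log₁₀(2.223e+07) = 73.47 dB SPL.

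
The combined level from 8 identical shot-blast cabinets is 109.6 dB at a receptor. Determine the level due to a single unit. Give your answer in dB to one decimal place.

100.6 dB

8 equal contributions raise the level by 10·log₁₀ 8 = 9.031 dB, so each unit alone gives 109.6 − 9.031.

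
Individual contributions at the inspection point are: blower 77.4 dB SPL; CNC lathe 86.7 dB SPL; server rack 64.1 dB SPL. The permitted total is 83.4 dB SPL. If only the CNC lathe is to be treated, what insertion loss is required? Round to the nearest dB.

The untreated sources together contribute 10^(77.4/10) + 10^(64.1/10) = 5.752e+07, i.e. 77.60 dB SPL.
The limit corresponds to 10^(83.4/10) = 2.188e+08; subtracting the fixed part leaves 1.613e+08 for the CNC lathe, i.e. 82.08 dB SPL.
Required insertion loss = 86.7 − 82.08 = 4.62 dB.

5 dB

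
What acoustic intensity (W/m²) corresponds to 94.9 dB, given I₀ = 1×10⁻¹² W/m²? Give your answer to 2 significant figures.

0.0031 W/m²

I/I₀ = 10^(94.9/10) = 3.09e+09, so I = 3.09e+09 × 10⁻¹² W/m².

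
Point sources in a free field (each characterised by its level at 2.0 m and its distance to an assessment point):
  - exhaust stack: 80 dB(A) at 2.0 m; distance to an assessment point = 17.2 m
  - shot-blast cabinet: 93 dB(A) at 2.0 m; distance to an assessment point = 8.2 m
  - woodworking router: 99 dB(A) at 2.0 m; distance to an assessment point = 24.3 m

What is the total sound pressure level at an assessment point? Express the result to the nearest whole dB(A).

82 dB(A)

Propagate each source to the receiver with L = L_ref − 20·log₁₀(r/r_ref), then add intensities.
exhaust stack: 80 − 20·log₁₀(17.2/2.0) = 80 − 18.69 = 61.31 dB(A).
shot-blast cabinet: 93 − 20·log₁₀(8.2/2.0) = 93 − 12.26 = 80.74 dB(A).
woodworking router: 99 − 20·log₁₀(24.3/2.0) = 99 − 21.69 = 77.31 dB(A).
Σ 10^(L/10) = 1.739e+08 → L_total = 10·log₁₀(1.739e+08) = 82.40 dB(A).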